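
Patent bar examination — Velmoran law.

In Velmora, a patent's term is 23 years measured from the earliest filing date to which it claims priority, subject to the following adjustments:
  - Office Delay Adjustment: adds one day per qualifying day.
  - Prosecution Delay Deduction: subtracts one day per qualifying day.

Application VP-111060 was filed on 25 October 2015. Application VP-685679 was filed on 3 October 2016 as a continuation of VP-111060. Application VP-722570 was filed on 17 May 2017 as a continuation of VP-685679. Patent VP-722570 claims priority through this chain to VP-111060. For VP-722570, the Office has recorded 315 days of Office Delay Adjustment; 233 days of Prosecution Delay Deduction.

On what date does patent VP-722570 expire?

Earliest priority filing: 25 October 2015.
Base term: 25 October 2015 + 23 years → 25 October 2038.
Office Delay Adjustment: +315 days → 5 September 2039.
Prosecution Delay Deduction: −233 days → 15 January 2039.

January 15, 2039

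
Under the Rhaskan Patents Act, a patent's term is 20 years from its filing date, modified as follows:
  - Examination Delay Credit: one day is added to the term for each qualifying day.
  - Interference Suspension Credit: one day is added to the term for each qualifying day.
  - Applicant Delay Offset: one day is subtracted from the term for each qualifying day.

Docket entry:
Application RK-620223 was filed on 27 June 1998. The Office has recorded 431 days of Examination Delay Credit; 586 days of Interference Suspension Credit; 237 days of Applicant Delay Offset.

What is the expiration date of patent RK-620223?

August 15, 2020

Base term: filing date + 20 years → 27 June 2018.
Examination Delay Credit: +431 days → 1 September 2019.
Interference Suspension Credit: +586 days → 9 April 2021.
Applicant Delay Offset: −237 days → 15 August 2020.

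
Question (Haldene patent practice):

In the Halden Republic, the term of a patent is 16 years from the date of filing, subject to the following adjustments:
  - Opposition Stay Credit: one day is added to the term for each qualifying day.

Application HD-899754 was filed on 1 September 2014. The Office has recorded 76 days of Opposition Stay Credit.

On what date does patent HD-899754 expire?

Base term: filing date + 16 years → 1 September 2030.
Opposition Stay Credit: +76 days → 16 November 2030.

2030-11-16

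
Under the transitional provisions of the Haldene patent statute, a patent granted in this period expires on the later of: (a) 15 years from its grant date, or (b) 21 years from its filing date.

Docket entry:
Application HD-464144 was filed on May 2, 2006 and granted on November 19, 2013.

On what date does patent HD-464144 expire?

November 19, 2028

(a) grant + 15 years → 19 November 2028.
(b) filing + 21 years → 2 May 2027.
Later of the two: 19 November 2028.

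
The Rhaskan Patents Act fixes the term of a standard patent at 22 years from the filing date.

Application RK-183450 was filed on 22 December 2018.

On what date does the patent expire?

December 22, 2040

Filing date + 22 years → 22 December 2040.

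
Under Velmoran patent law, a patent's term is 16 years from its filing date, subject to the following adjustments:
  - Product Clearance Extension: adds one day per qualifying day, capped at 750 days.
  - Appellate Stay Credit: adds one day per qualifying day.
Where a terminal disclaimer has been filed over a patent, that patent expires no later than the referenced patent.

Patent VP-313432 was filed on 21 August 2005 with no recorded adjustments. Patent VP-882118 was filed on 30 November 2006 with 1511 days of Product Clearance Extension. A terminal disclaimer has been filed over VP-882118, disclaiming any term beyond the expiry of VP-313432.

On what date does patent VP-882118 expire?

Natural term of VP-882118:
  Base: filing + 16 years → 30 November 2022.
  Product Clearance Extension: 1511 days claimed exceeds the 750-day cap, so +750 days → 19 December 2024.
Expiry of referenced patent VP-313432:
  Base: filing + 16 years → 21 August 2021.
Terminal disclaimer: VP-882118 expires on the earlier of 19 December 2024 and 21 August 2021.

2021-08-21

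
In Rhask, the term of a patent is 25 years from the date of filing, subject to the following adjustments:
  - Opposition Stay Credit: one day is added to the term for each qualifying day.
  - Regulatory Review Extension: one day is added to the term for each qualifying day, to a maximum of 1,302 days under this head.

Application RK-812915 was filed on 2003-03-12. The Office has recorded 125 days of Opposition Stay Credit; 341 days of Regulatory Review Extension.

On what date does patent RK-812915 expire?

June 21, 2029

Base term: filing date + 25 years → 12 March 2028.
Opposition Stay Credit: +125 days → 15 July 2028.
Regulatory Review Extension: 341 days (within the 1302-day cap) → +341 days → 21 June 2029.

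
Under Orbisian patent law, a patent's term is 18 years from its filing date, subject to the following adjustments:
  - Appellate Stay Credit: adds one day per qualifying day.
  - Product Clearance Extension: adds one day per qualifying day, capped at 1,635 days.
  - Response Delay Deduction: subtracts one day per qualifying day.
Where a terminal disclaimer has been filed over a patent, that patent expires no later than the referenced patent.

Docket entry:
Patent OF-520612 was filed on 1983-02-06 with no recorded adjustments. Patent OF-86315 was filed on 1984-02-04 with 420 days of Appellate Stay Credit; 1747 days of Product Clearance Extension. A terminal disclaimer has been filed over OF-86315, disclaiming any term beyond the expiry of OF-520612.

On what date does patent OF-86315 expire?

Natural term of OF-86315:
  Base: filing + 18 years → 4 February 2002.
  Appellate Stay Credit: +420 days → 31 March 2003.
  Product Clearance Extension: 1747 days claimed exceeds the 1635-day cap, so +1635 days → 21 September 2007.
Expiry of referenced patent OF-520612:
  Base: filing + 18 years → 6 February 2001.
Terminal disclaimer: OF-86315 expires on the earlier of 21 September 2007 and 6 February 2001.

2001-02-06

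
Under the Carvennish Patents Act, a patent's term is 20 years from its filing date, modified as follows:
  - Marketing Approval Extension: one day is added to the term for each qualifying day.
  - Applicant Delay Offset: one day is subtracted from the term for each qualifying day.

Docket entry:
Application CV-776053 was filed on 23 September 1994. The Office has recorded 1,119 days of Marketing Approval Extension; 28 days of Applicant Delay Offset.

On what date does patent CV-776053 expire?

September 18, 2017

Base term: filing date + 20 years → 23 September 2014.
Marketing Approval Extension: +1119 days → 16 October 2017.
Applicant Delay Offset: −28 days → 18 September 2017.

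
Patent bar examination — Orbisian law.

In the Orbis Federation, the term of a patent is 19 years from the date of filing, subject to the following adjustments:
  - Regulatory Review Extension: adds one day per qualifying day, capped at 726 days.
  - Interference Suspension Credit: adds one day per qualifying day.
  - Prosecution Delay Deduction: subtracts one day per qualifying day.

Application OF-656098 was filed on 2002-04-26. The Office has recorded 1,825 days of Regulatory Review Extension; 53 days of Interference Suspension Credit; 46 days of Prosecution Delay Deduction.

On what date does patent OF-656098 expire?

April 29, 2023

Base term: filing date + 19 years → 26 April 2021.
Regulatory Review Extension: 1825 days claimed exceeds the 726-day cap, so +726 days → 22 April 2023.
Interference Suspension Credit: +53 days → 14 June 2023.
Prosecution Delay Deduction: −46 days → 29 April 2023.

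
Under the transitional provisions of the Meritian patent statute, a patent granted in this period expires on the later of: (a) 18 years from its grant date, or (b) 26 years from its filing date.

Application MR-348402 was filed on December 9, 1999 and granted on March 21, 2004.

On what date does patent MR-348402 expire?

2025-12-09

(a) grant + 18 years → 21 March 2022.
(b) filing + 26 years → 9 December 2025.
Later of the two: 9 December 2025.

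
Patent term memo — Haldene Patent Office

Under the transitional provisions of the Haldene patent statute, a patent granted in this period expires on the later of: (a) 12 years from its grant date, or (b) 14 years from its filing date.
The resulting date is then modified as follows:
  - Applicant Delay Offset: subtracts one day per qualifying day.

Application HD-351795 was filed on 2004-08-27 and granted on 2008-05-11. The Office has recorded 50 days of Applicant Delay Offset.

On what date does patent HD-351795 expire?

(a) grant + 12 years → 11 May 2020.
(b) filing + 14 years → 27 August 2018.
Later of the two: 11 May 2020.
Applicant Delay Offset: −50 days → 22 March 2020.

2020-03-22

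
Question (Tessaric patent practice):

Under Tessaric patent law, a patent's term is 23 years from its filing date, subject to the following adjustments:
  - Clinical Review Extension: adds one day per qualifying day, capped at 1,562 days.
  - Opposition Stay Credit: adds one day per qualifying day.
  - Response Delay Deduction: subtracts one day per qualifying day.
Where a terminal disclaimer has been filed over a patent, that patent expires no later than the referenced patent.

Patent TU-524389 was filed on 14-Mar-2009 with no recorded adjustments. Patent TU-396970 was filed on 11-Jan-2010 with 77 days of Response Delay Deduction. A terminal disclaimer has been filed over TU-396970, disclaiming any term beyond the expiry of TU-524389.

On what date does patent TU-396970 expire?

March 14, 2032

Natural term of TU-396970:
  Base: filing + 23 years → 11 January 2033.
  Response Delay Deduction: −77 days → 26 October 2032.
Expiry of referenced patent TU-524389:
  Base: filing + 23 years → 14 March 2032.
Terminal disclaimer: TU-396970 expires on the earlier of 26 October 2032 and 14 March 2032.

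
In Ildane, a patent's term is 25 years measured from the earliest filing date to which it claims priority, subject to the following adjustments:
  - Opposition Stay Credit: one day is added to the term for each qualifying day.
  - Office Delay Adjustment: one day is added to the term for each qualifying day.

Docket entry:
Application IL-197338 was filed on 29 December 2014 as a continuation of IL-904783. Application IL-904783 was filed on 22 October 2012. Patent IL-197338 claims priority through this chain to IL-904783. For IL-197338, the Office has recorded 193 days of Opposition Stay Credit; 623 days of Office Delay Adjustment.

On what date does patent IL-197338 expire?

January 16, 2040

Earliest priority filing: 22 October 2012.
Base term: 22 October 2012 + 25 years → 22 October 2037.
Opposition Stay Credit: +193 days → 3 May 2038.
Office Delay Adjustment: +623 days → 16 January 2040.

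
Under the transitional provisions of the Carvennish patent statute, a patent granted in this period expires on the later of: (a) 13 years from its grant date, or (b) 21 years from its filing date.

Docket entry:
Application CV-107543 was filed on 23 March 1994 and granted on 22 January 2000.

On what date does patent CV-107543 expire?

(a) grant + 13 years → 22 January 2013.
(b) filing + 21 years → 23 March 2015.
Later of the two: 23 March 2015.

March 23, 2015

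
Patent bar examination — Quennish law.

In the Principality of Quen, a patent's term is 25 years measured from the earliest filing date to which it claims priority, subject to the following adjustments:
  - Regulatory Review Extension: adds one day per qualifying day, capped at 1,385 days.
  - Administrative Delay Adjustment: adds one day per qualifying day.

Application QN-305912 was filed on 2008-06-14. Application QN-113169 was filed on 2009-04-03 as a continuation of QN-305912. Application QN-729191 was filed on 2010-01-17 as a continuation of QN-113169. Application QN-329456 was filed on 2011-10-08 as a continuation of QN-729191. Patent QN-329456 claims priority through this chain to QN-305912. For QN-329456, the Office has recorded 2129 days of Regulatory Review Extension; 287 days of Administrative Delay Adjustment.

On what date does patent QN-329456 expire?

2038-01-11

Earliest priority filing: 14 June 2008.
Base term: 14 June 2008 + 25 years → 14 June 2033.
Regulatory Review Extension: 2129 days claimed exceeds the 1385-day cap, so +1385 days → 30 March 2037.
Administrative Delay Adjustment: +287 days → 11 January 2038.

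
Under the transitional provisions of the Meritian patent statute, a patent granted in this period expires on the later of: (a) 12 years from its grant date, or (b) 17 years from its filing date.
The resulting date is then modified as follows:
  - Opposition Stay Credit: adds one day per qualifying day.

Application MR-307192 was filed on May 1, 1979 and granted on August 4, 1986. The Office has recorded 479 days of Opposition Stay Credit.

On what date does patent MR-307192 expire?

(a) grant + 12 years → 4 August 1998.
(b) filing + 17 years → 1 May 1996.
Later of the two: 4 August 1998.
Opposition Stay Credit: +479 days → 26 November 1999.

November 26, 1999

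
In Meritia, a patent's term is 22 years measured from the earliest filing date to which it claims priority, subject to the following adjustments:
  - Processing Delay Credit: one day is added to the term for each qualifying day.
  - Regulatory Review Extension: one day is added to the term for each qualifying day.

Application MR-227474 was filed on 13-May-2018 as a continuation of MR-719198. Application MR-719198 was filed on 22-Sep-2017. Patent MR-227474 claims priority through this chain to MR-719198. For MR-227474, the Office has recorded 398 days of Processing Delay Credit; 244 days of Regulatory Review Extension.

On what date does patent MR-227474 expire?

June 25, 2041

Earliest priority filing: 22 September 2017.
Base term: 22 September 2017 + 22 years → 22 September 2039.
Processing Delay Credit: +398 days → 24 October 2040.
Regulatory Review Extension: +244 days → 25 June 2041.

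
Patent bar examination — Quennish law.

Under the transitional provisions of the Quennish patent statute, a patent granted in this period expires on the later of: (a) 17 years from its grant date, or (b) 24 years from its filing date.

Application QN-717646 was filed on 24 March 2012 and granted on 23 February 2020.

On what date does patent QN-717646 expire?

2037-02-23

(a) grant + 17 years → 23 February 2037.
(b) filing + 24 years → 24 March 2036.
Later of the two: 23 February 2037.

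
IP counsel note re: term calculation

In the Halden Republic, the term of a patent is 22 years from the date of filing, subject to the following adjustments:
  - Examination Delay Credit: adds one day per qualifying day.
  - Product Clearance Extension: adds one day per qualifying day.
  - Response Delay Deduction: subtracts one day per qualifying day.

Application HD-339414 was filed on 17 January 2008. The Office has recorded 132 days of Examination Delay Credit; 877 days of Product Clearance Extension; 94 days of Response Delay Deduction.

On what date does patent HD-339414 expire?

Base term: filing date + 22 years → 17 January 2030.
Examination Delay Credit: +132 days → 29 May 2030.
Product Clearance Extension: +877 days → 22 October 2032.
Response Delay Deduction: −94 days → 20 July 2032.

July 20, 2032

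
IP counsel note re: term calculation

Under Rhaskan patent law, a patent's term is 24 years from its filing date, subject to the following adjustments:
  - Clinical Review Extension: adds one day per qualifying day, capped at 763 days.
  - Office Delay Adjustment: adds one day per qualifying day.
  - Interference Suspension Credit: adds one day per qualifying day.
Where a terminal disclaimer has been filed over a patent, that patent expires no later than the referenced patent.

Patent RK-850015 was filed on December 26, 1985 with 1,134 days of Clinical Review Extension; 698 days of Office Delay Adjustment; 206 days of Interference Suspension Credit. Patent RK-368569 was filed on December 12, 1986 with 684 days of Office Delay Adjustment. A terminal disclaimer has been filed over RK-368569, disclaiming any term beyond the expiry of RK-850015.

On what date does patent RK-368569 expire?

2012-10-26

Natural term of RK-368569:
  Base: filing + 24 years → 12 December 2010.
  Office Delay Adjustment: +684 days → 26 October 2012.
Expiry of referenced patent RK-850015:
  Base: filing + 24 years → 26 December 2009.
  Clinical Review Extension: 1134 days claimed exceeds the 763-day cap, so +763 days → 28 January 2012.
  Office Delay Adjustment: +698 days → 26 December 2013.
  Interference Suspension Credit: +206 days → 20 July 2014.
Terminal disclaimer: RK-368569 expires on the earlier of 26 October 2012 and 20 July 2014.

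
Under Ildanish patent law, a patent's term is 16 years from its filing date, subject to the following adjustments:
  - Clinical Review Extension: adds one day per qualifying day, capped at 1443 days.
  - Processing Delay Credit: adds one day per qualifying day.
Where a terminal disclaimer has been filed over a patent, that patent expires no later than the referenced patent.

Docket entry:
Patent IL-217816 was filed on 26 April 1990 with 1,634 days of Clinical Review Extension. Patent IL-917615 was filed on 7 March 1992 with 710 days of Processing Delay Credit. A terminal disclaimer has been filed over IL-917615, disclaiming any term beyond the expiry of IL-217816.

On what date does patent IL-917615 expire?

2010-02-15

Natural term of IL-917615:
  Base: filing + 16 years → 7 March 2008.
  Processing Delay Credit: +710 days → 15 February 2010.
Expiry of referenced patent IL-217816:
  Base: filing + 16 years → 26 April 2006.
  Clinical Review Extension: 1634 days claimed exceeds the 1443-day cap, so +1443 days → 8 April 2010.
Terminal disclaimer: IL-917615 expires on the earlier of 15 February 2010 and 8 April 2010.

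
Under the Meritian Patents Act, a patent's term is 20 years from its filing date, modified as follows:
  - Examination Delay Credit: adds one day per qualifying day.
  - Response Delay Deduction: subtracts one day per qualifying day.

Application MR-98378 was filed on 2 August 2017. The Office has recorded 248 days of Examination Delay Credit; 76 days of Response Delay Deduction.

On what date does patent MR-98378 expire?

Base term: filing date + 20 years → 2 August 2037.
Examination Delay Credit: +248 days → 7 April 2038.
Response Delay Deduction: −76 days → 21 January 2038.

2038-01-21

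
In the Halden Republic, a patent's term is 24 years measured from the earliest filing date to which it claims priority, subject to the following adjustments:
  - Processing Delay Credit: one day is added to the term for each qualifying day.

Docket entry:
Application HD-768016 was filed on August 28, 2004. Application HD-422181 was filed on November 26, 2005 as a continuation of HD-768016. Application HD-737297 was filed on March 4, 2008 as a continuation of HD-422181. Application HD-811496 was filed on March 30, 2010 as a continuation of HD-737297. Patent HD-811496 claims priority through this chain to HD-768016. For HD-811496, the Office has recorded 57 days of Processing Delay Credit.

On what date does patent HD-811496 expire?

2028-10-24

Earliest priority filing: 28 August 2004.
Base term: 28 August 2004 + 24 years → 28 August 2028.
Processing Delay Credit: +57 days → 24 October 2028.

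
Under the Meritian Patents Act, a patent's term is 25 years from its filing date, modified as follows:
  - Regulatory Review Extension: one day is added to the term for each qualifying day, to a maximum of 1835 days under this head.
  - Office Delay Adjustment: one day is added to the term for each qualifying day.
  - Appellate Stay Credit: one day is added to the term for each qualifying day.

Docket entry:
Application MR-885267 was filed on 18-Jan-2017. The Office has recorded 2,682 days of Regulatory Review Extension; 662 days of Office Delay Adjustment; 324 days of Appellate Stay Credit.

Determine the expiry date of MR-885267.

Base term: filing date + 25 years → 18 January 2042.
Regulatory Review Extension: 2682 days claimed exceeds the 1835-day cap, so +1835 days → 27 January 2047.
Office Delay Adjustment: +662 days → 19 November 2048.
Appellate Stay Credit: +324 days → 9 October 2049.

October 9, 2049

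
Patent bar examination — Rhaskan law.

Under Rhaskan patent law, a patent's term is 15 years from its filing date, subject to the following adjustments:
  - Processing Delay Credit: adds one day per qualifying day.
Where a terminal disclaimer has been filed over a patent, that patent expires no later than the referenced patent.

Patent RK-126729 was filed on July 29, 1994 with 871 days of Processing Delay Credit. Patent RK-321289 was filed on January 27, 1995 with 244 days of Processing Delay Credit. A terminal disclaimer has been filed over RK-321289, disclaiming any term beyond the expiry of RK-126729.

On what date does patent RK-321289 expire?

September 28, 2010

Natural term of RK-321289:
  Base: filing + 15 years → 27 January 2010.
  Processing Delay Credit: +244 days → 28 September 2010.
Expiry of referenced patent RK-126729:
  Base: filing + 15 years → 29 July 2009.
  Processing Delay Credit: +871 days → 17 December 2011.
Terminal disclaimer: RK-321289 expires on the earlier of 28 September 2010 and 17 December 2011.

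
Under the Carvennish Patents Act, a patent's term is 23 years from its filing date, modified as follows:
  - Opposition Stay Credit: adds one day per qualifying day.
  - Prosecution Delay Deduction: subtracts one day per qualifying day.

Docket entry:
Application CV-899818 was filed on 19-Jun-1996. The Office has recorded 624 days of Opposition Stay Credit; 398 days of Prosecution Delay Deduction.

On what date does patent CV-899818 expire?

Base term: filing date + 23 years → 19 June 2019.
Opposition Stay Credit: +624 days → 4 March 2021.
Prosecution Delay Deduction: −398 days → 31 January 2020.

January 31, 2020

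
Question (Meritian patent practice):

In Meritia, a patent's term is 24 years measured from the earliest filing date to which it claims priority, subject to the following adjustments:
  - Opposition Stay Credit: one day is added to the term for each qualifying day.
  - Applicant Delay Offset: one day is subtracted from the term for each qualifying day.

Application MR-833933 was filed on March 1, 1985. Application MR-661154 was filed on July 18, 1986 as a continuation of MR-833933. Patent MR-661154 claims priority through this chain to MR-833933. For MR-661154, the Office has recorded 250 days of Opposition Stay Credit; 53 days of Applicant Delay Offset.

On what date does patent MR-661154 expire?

Earliest priority filing: 1 March 1985.
Base term: 1 March 1985 + 24 years → 1 March 2009.
Opposition Stay Credit: +250 days → 6 November 2009.
Applicant Delay Offset: −53 days → 14 September 2009.

September 14, 2009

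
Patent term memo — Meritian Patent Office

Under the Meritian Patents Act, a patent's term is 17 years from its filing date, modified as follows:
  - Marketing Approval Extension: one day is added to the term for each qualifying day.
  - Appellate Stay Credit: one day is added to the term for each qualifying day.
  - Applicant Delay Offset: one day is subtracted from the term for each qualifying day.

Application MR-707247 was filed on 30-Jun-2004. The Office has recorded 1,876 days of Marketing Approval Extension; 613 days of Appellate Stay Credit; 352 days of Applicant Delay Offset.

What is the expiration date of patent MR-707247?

2027-05-07

Base term: filing date + 17 years → 30 June 2021.
Marketing Approval Extension: +1876 days → 19 August 2026.
Appellate Stay Credit: +613 days → 23 April 2028.
Applicant Delay Offset: −352 days → 7 May 2027.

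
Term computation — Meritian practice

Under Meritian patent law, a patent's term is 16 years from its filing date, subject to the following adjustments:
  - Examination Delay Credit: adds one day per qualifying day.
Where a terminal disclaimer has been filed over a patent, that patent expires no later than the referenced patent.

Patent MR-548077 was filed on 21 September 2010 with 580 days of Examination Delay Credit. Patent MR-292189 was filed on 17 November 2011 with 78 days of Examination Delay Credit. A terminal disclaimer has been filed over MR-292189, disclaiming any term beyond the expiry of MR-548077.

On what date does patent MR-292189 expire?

Natural term of MR-292189:
  Base: filing + 16 years → 17 November 2027.
  Examination Delay Credit: +78 days → 3 February 2028.
Expiry of referenced patent MR-548077:
  Base: filing + 16 years → 21 September 2026.
  Examination Delay Credit: +580 days → 23 April 2028.
Terminal disclaimer: MR-292189 expires on the earlier of 3 February 2028 and 23 April 2028.

February 3, 2028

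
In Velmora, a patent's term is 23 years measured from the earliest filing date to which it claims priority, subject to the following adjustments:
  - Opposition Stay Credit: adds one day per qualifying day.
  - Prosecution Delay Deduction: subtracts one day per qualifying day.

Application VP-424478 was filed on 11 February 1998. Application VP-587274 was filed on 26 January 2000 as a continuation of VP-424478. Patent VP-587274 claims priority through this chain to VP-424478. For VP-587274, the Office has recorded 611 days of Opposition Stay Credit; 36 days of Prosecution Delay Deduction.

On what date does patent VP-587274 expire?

September 9, 2022

Earliest priority filing: 11 February 1998.
Base term: 11 February 1998 + 23 years → 11 February 2021.
Opposition Stay Credit: +611 days → 15 October 2022.
Prosecution Delay Deduction: −36 days → 9 September 2022.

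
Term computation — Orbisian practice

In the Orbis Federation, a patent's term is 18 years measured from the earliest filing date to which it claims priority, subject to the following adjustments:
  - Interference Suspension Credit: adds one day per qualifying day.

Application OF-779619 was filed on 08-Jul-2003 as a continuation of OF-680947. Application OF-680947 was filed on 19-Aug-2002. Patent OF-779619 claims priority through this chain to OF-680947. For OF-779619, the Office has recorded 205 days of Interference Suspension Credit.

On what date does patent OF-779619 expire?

Earliest priority filing: 19 August 2002.
Base term: 19 August 2002 + 18 years → 19 August 2020.
Interference Suspension Credit: +205 days → 12 March 2021.

2021-03-12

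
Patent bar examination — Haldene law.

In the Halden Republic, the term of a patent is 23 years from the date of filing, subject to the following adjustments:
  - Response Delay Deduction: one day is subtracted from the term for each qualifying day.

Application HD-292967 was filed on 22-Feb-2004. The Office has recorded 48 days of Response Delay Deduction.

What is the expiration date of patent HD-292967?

January 5, 2027

Base term: filing date + 23 years → 22 February 2027.
Response Delay Deduction: −48 days → 5 January 2027.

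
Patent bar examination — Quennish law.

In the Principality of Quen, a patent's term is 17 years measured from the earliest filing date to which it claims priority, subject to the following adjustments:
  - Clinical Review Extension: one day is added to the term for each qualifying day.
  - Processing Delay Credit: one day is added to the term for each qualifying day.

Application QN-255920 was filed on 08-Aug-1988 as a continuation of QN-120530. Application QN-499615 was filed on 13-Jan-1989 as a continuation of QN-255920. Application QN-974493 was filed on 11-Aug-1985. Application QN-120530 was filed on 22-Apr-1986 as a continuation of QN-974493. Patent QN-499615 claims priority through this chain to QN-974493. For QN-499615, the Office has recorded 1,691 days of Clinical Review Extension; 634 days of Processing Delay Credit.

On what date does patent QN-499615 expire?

2008-12-22

Earliest priority filing: 11 August 1985.
Base term: 11 August 1985 + 17 years → 11 August 2002.
Clinical Review Extension: +1691 days → 29 March 2007.
Processing Delay Credit: +634 days → 22 December 2008.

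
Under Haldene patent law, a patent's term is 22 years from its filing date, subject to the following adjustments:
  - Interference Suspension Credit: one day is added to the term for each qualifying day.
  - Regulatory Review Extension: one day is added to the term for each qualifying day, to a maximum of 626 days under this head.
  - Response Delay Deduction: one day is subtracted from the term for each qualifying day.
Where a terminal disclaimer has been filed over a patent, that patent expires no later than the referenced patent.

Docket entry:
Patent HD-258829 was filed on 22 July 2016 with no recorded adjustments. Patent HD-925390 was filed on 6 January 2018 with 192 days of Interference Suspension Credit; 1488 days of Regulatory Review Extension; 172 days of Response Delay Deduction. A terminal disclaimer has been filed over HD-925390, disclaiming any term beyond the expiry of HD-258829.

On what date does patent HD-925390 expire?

2038-07-22

Natural term of HD-925390:
  Base: filing + 22 years → 6 January 2040.
  Interference Suspension Credit: +192 days → 16 July 2040.
  Regulatory Review Extension: 1488 days claimed exceeds the 626-day cap, so +626 days → 3 April 2042.
  Response Delay Deduction: −172 days → 13 October 2041.
Expiry of referenced patent HD-258829:
  Base: filing + 22 years → 22 July 2038.
Terminal disclaimer: HD-925390 expires on the earlier of 13 October 2041 and 22 July 2038.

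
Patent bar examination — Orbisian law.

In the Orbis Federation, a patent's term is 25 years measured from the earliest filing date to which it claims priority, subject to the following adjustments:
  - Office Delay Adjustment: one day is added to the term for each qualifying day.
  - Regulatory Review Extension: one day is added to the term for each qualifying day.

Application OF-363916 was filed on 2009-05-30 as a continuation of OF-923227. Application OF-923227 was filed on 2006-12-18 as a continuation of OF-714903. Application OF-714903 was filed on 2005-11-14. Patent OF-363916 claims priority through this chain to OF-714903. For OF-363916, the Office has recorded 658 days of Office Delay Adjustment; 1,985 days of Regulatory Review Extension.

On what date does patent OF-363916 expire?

2038-02-08

Earliest priority filing: 14 November 2005.
Base term: 14 November 2005 + 25 years → 14 November 2030.
Office Delay Adjustment: +658 days → 2 September 2032.
Regulatory Review Extension: +1985 days → 8 February 2038.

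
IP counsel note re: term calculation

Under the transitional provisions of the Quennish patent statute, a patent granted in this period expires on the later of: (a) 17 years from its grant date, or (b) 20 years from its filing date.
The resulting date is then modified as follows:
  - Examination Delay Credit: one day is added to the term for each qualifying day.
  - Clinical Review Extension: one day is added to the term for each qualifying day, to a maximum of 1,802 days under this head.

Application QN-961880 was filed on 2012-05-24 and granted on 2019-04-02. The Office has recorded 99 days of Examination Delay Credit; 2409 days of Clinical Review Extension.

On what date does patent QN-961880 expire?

(a) grant + 17 years → 2 April 2036.
(b) filing + 20 years → 24 May 2032.
Later of the two: 2 April 2036.
Examination Delay Credit: +99 days → 10 July 2036.
Clinical Review Extension: 2409 days claimed exceeds the 1802-day cap, so +1802 days → 16 June 2041.

2041-06-16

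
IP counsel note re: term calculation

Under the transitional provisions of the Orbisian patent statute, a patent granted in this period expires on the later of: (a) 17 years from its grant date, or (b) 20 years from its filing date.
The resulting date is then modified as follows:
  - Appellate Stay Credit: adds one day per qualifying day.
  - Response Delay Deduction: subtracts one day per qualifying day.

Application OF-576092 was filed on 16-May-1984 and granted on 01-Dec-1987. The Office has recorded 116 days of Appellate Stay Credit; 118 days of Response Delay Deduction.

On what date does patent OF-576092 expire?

November 29, 2004

(a) grant + 17 years → 1 December 2004.
(b) filing + 20 years → 16 May 2004.
Later of the two: 1 December 2004.
Appellate Stay Credit: +116 days → 27 March 2005.
Response Delay Deduction: −118 days → 29 November 2004.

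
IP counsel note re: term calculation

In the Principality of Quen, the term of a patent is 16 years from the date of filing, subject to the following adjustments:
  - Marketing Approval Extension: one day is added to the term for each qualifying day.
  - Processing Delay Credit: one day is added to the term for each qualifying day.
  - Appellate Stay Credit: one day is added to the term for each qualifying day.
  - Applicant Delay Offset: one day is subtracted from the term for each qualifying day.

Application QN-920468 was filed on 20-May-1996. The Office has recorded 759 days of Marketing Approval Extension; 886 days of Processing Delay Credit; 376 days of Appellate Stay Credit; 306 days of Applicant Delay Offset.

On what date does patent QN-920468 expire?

Base term: filing date + 16 years → 20 May 2012.
Marketing Approval Extension: +759 days → 18 June 2014.
Processing Delay Credit: +886 days → 20 November 2016.
Appellate Stay Credit: +376 days → 1 December 2017.
Applicant Delay Offset: −306 days → 29 January 2017.

2017-01-29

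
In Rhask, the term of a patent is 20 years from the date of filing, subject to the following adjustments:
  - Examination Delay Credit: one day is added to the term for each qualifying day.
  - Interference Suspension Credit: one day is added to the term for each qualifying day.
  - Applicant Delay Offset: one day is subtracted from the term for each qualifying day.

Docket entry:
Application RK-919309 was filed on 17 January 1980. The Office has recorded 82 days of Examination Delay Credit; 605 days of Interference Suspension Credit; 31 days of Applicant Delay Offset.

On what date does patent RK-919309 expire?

Base term: filing date + 20 years → 17 January 2000.
Examination Delay Credit: +82 days → 8 April 2000.
Interference Suspension Credit: +605 days → 4 December 2001.
Applicant Delay Offset: −31 days → 3 November 2001.

2001-11-03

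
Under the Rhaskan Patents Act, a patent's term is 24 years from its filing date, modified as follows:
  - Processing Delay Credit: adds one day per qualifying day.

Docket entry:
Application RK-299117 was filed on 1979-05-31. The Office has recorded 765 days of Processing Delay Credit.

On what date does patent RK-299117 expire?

Base term: filing date + 24 years → 31 May 2003.
Processing Delay Credit: +765 days → 4 July 2005.

2005-07-04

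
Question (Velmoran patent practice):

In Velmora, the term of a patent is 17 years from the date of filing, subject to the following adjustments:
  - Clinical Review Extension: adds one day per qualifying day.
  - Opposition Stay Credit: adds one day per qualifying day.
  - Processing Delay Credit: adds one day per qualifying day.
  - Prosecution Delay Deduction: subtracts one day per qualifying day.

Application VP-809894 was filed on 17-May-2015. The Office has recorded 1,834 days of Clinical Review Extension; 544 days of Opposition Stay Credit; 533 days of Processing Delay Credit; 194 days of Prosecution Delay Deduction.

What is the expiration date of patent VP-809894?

Base term: filing date + 17 years → 17 May 2032.
Clinical Review Extension: +1834 days → 25 May 2037.
Opposition Stay Credit: +544 days → 20 November 2038.
Processing Delay Credit: +533 days → 6 May 2040.
Prosecution Delay Deduction: −194 days → 25 October 2039.

2039-10-25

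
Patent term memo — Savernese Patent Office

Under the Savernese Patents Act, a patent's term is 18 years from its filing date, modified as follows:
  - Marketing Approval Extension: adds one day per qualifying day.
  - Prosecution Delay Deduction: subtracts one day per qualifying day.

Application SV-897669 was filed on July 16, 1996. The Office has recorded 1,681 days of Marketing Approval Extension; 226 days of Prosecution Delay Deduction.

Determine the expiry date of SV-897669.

Base term: filing date + 18 years → 16 July 2014.
Marketing Approval Extension: +1681 days → 21 February 2019.
Prosecution Delay Deduction: −226 days → 10 July 2018.

July 10, 2018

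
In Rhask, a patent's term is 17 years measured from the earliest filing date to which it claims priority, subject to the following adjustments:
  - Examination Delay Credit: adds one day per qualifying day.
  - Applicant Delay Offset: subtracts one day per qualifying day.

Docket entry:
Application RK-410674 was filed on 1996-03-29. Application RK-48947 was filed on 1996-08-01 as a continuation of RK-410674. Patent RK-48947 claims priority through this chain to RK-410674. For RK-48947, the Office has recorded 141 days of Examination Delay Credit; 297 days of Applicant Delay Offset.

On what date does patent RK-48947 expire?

October 24, 2012

Earliest priority filing: 29 March 1996.
Base term: 29 March 1996 + 17 years → 29 March 2013.
Examination Delay Credit: +141 days → 17 August 2013.
Applicant Delay Offset: −297 days → 24 October 2012.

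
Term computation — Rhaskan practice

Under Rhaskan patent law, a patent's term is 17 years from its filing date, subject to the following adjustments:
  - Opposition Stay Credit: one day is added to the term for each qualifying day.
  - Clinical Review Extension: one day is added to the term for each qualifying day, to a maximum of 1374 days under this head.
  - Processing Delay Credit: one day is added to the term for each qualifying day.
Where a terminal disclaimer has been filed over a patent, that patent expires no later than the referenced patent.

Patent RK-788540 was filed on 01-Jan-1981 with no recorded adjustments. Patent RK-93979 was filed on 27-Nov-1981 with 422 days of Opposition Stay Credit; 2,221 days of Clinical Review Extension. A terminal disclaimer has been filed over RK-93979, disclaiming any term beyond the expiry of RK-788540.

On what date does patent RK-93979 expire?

Natural term of RK-93979:
  Base: filing + 17 years → 27 November 1998.
  Opposition Stay Credit: +422 days → 23 January 2000.
  Clinical Review Extension: 2221 days claimed exceeds the 1374-day cap, so +1374 days → 28 October 2003.
Expiry of referenced patent RK-788540:
  Base: filing + 17 years → 1 January 1998.
Terminal disclaimer: RK-93979 expires on the earlier of 28 October 2003 and 1 January 1998.

January 1, 1998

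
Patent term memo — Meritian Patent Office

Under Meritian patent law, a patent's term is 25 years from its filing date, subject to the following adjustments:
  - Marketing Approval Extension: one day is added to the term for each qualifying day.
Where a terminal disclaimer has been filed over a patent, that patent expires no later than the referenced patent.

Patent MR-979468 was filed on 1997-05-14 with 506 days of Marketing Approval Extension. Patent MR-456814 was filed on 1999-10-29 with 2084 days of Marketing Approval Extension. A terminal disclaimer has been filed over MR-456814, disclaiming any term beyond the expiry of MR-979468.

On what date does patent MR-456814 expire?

Natural term of MR-456814:
  Base: filing + 25 years → 29 October 2024.
  Marketing Approval Extension: +2084 days → 14 July 2030.
Expiry of referenced patent MR-979468:
  Base: filing + 25 years → 14 May 2022.
  Marketing Approval Extension: +506 days → 2 October 2023.
Terminal disclaimer: MR-456814 expires on the earlier of 14 July 2030 and 2 October 2023.

October 2, 2023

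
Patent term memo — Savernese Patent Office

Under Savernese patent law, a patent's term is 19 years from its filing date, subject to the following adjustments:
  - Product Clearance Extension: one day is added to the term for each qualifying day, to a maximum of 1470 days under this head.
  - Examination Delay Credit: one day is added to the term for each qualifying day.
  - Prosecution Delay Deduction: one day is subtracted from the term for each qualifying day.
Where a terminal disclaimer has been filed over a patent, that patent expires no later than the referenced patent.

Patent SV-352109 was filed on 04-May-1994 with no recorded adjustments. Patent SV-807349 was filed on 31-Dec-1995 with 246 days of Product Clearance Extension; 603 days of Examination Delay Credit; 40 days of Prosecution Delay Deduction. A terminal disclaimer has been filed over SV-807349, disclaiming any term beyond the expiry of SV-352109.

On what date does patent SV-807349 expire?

Natural term of SV-807349:
  Base: filing + 19 years → 31 December 2014.
  Product Clearance Extension: 246 days (within the 1470-day cap) → +246 days → 3 September 2015.
  Examination Delay Credit: +603 days → 28 April 2017.
  Prosecution Delay Deduction: −40 days → 19 March 2017.
Expiry of referenced patent SV-352109:
  Base: filing + 19 years → 4 May 2013.
Terminal disclaimer: SV-807349 expires on the earlier of 19 March 2017 and 4 May 2013.

2013-05-04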